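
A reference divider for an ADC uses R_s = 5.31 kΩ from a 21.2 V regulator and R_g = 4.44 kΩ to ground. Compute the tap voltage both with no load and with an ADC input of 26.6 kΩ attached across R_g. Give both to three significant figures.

Unloaded: 9.65 V; loaded: 8.85 V

Open-circuit: V = 21.2 × 4.44/(5.31 + 4.44) = 9.65 V.
With the load, R_g becomes R_g‖R_L = 3.805 kΩ, so V = 21.2 × 3.805/9.115 = 8.85 V.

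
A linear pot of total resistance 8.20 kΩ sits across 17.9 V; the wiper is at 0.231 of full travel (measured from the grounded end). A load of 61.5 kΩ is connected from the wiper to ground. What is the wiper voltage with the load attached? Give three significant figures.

V ≈ 4.04 V

The wiper splits the pot into (1−α)R = 6.306 kΩ above and αR = 1.894 kΩ below.
Lower section ‖ load = 1.838 kΩ.
V_wiper = 17.9 × 1.838/(6.306 + 1.838) = 4.04 V.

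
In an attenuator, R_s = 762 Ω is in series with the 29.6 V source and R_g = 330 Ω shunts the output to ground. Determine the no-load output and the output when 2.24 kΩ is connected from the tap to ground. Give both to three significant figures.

Unloaded: 8.95 V; loaded: 8.11 V

Open-circuit: V = 29.6 × 330/(762 + 330) = 8.95 V.
With the load, R_g becomes R_g‖R_L = 287.6 Ω, so V = 29.6 × 287.6/1050 = 8.11 V.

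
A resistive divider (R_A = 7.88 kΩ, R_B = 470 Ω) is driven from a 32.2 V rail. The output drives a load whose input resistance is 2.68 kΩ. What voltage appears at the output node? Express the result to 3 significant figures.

The load sits in parallel with R_B: R_B‖R_L = (470 × 2680) / (470 + 2680) = 399.9 Ω.
V_out = 32.2 × 399.9 / (7880 + 399.9) = 32.2 × 399.9/8280 = 1.56 V.
(Unloaded it would have been 1.81 V.)

V_out ≈ 1.56 V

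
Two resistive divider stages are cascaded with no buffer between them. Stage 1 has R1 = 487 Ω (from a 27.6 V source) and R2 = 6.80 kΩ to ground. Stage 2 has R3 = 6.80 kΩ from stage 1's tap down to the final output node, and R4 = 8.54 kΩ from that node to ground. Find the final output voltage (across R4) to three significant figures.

V_out ≈ 13.9 V

Stage 2 presents R3+R4 = 15340 Ω as a load on stage 1's tap.
Stage 1's lower leg becomes R2‖(R3+R4) = 4711 Ω, so V_mid = 27.6 × 4711/5198 = 25.01 V.
Stage 2 is itself unloaded: V_out = V_mid × R4/(R3+R4) = 25.01 × 8540/15340 = 13.9 V.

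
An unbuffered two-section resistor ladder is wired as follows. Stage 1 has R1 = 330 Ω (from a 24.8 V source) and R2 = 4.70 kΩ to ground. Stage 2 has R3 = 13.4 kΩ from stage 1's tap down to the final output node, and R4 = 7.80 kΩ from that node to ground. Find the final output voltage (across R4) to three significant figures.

V_out ≈ 8.40 V

Stage 2 presents R3+R4 = 21200 Ω as a load on stage 1's tap.
Stage 1's lower leg becomes R2‖(R3+R4) = 3847 Ω, so V_mid = 24.8 × 3847/4177 = 22.84 V.
Stage 2 is itself unloaded: V_out = V_mid × R4/(R3+R4) = 22.84 × 7800/21200 = 8.40 V.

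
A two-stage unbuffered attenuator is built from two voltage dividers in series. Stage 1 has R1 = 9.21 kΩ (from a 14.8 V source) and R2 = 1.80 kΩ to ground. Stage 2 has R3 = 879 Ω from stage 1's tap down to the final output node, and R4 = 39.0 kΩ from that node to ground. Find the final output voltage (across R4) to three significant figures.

V_out ≈ 2.28 V

Stage 2 presents R3+R4 = 39880 Ω as a load on stage 1's tap.
Stage 1's lower leg becomes R2‖(R3+R4) = 1722 Ω, so V_mid = 14.8 × 1722/10930 = 2.332 V.
Stage 2 is itself unloaded: V_out = V_mid × R4/(R3+R4) = 2.332 × 39000/39880 = 2.28 V.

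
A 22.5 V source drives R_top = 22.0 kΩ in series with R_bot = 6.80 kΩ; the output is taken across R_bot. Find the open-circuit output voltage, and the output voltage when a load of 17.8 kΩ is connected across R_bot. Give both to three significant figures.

Unloaded: 5.31 V; loaded: 4.11 V

Open-circuit: V = 22.5 × 6.80/(22.0 + 6.80) = 5.31 V.
With the load, R_bot becomes R_bot‖R_L = 4.920 kΩ, so V = 22.5 × 4.920/26.92 = 4.11 V.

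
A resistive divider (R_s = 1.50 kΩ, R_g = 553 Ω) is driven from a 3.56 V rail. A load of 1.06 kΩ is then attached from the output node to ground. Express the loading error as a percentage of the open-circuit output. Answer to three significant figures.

Unloaded V = 3.56 × 553/2053 = 0.9589 V.
Loaded: R_g‖R_L = 363.4 Ω, giving V = 3.56 × 363.4/1863 = 0.6943 V.
Drop = (0.9589 − 0.6943) / 0.9589 = 27.6 %.

27.6 %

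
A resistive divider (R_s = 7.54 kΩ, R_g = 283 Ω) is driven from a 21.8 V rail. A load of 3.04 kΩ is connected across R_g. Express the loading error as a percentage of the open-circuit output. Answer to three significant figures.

8.23 %

The divider's output (Thévenin) resistance is R_s‖R_g = 272.8 Ω.
Fractional drop under load = R_th/(R_th + R_L) = 272.8 / (272.8 + 3040) = 0.08234.
So the output falls by 8.23 %.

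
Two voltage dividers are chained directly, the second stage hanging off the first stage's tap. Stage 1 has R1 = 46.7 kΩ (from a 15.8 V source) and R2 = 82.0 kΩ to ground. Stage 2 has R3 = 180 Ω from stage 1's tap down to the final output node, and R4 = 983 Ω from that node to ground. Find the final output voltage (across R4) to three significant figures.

V_out ≈ 0.320 V

Stage 2 presents R3+R4 = 1163 Ω as a load on stage 1's tap.
Stage 1's lower leg becomes R2‖(R3+R4) = 1147 Ω, so V_mid = 15.8 × 1147/47850 = 0.3787 V.
Stage 2 is itself unloaded: V_out = V_mid × R4/(R3+R4) = 0.3787 × 983/1163 = 0.320 V.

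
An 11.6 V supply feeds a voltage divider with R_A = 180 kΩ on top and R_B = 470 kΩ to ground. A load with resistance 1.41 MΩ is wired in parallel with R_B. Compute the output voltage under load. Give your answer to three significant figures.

The load sits in parallel with R_B: R_B‖R_L = (470 × 1410) / (470 + 1410) = 352.5 kΩ.
V_out = 11.6 × 352.5 / (180 + 352.5) = 11.6 × 352.5/532.5 = 7.68 V.

V_out ≈ 7.68 V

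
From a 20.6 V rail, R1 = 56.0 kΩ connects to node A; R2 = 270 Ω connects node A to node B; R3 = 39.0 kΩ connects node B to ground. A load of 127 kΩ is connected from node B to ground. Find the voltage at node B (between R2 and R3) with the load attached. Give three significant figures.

At node B, R3 is in parallel with the load: R3‖R_L = 29840 Ω.
Below node A the resistance is R2 + (R3‖R_L) = 30110 Ω, so V_A = 20.6 × 30110/86110 = 7.203 V.
Then V_B = V_A × (R3‖R_L)/(R2 + R3‖R_L) = 7.203 × 29840/30110 = 7.14 V.

V ≈ 7.14 V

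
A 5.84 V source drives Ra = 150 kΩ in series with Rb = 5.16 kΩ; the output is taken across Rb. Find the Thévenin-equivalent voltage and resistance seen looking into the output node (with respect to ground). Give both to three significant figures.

V_th = 0.194 V, R_th = 4.99 kΩ

V_th is the open-circuit tap voltage: 5.84 × 5.16/(150 + 5.16) = 0.194 V.
With the supply zeroed, Ra and Rb appear in parallel from the tap: R_th = Ra‖Rb = (150 × 5.16)/155.2 = 4.99 kΩ.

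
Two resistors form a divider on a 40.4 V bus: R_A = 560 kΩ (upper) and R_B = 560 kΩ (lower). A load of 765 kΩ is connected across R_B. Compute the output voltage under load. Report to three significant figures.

The load sits in parallel with R_B: R_B‖R_L = (560 × 765) / (560 + 765) = 323.3 kΩ.
V_out = 40.4 × 323.3 / (560 + 323.3) = 40.4 × 323.3/883.3 = 14.8 V.

V_out ≈ 14.8 V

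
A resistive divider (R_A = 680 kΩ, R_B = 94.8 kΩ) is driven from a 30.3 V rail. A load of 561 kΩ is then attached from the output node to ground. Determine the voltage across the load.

V_out ≈ 3.23 V

The load sits in parallel with R_B: R_B‖R_L = (94.8 × 561) / (94.8 + 561) = 81.10 kΩ.
V_out = 30.3 × 81.10 / (680 + 81.10) = 30.3 × 81.10/761.1 = 3.23 V.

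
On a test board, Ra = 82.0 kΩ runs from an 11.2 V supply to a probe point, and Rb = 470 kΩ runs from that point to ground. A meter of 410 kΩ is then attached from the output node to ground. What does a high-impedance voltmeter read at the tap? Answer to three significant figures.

V_out ≈ 8.15 V

The load sits in parallel with Rb: Rb‖R_L = (470 × 410) / (470 + 410) = 219.0 kΩ.
V_out = 11.2 × 219.0 / (82.0 + 219.0) = 11.2 × 219.0/301.0 = 8.15 V.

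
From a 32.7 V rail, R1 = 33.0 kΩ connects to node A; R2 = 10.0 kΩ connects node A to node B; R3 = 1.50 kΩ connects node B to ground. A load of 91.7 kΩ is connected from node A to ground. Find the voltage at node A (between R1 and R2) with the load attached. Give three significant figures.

V ≈ 7.73 V

Below node A the series string R2+R3 = 11.50 kΩ sits in parallel with the 91.7 kΩ load: 10.22 kΩ.
V_A = 32.7 × 10.22/(33.0 + 10.22) = 7.73 V.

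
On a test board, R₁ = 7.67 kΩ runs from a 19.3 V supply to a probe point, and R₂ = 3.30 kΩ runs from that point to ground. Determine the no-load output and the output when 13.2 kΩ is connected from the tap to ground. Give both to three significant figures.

Unloaded: 5.81 V; loaded: 4.94 V

Open-circuit: V = 19.3 × 3.30/(7.67 + 3.30) = 5.81 V.
With the load, R₂ becomes R₂‖R_L = 2.640 kΩ, so V = 19.3 × 2.640/10.31 = 4.94 V.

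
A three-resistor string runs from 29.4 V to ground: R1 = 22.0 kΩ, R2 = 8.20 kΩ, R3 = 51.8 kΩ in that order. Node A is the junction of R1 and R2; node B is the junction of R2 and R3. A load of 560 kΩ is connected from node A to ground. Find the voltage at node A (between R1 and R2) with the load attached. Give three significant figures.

V ≈ 20.9 V

Below node A the series string R2+R3 = 60.00 kΩ sits in parallel with the 560 kΩ load: 54.19 kΩ.
V_A = 29.4 × 54.19/(22.0 + 54.19) = 20.9 V.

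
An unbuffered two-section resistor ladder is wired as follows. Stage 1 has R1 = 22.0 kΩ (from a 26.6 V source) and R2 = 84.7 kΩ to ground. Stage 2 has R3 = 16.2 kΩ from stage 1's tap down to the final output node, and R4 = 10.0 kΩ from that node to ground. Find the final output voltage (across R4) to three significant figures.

Stage 2 presents R3+R4 = 26.20 kΩ as a load on stage 1's tap.
Stage 1's lower leg becomes R2‖(R3+R4) = 20.01 kΩ, so V_mid = 26.6 × 20.01/42.01 = 12.67 V.
Stage 2 is itself unloaded: V_out = V_mid × R4/(R3+R4) = 12.67 × 10.0/26.20 = 4.84 V.

V_out ≈ 4.84 V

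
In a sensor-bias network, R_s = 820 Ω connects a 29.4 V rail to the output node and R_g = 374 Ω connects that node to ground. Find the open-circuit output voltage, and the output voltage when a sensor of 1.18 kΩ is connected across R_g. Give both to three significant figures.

Open-circuit: V = 29.4 × 374/(820 + 374) = 9.21 V.
With the load, R_g becomes R_g‖R_L = 284.0 Ω, so V = 29.4 × 284.0/1104 = 7.56 V.

Unloaded: 9.21 V; loaded: 7.56 V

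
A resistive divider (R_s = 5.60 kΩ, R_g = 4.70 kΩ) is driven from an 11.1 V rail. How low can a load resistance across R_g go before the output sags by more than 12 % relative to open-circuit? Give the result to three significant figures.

R_L(min) ≈ 18.7 kΩ

Output resistance R_th = R_s‖R_g = (5.60 × 4.70)/10.30 = 2.555 kΩ.
The fractional drop is R_th/(R_th + R_L); requiring this ≤ 0.120 gives R_L ≥ R_th(1/0.120 − 1) = 2.555 × 7.333 = 18.7 kΩ.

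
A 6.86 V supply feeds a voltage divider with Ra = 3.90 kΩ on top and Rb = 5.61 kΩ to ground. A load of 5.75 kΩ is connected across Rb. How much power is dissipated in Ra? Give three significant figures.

P ≈ 4.04 mW

Total resistance from the source is Ra + (Rb‖R_L) = 6.740 kΩ, so I = 6.86/6.740 kΩ = 1.018 mA.
P = I²·Ra = (1.018 mA)² × 3.90 kΩ = 4.04 mW.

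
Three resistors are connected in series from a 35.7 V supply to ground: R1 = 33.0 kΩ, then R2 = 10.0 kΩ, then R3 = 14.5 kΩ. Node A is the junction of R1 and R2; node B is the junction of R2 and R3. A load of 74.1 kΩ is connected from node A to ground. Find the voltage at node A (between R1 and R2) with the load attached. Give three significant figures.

Below node A the series string R2+R3 = 24.50 kΩ sits in parallel with the 74.1 kΩ load: 18.41 kΩ.
V_A = 35.7 × 18.41/(33.0 + 18.41) = 12.8 V.

V ≈ 12.8 V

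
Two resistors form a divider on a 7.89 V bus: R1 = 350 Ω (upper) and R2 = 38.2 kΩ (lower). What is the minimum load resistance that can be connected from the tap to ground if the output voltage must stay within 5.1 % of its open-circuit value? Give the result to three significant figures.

R_L(min) ≈ 6.45 kΩ

Output resistance R_th = R1‖R2 = (350 × 38200)/38550 = 346.8 Ω.
The fractional drop is R_th/(R_th + R_L); requiring this ≤ 0.0510 gives R_L ≥ R_th(1/0.0510 − 1) = 346.8 × 18.61 = 6.45 kΩ.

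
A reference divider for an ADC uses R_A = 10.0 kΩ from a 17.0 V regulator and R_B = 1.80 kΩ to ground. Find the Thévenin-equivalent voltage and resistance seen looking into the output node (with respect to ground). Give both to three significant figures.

V_th = 2.59 V, R_th = 1.53 kΩ

V_th is the open-circuit tap voltage: 17.0 × 1.80/(10.0 + 1.80) = 2.59 V.
With the supply zeroed, R_A and R_B appear in parallel from the tap: R_th = R_A‖R_B = (10.0 × 1.80)/11.80 = 1.53 kΩ.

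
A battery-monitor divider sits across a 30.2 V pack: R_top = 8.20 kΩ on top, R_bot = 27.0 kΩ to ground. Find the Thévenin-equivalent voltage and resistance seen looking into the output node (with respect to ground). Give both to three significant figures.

V_th = 23.2 V, R_th = 6.29 kΩ

V_th is the open-circuit tap voltage: 30.2 × 27.0/(8.20 + 27.0) = 23.2 V.
With the supply zeroed, R_top and R_bot appear in parallel from the tap: R_th = R_top‖R_bot = (8.20 × 27.0)/35.20 = 6.29 kΩ.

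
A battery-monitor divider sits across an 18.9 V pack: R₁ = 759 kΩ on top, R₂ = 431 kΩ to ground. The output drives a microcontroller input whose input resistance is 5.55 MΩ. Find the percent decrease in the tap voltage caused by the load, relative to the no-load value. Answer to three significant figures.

4.72 %

The divider's output (Thévenin) resistance is R₁‖R₂ = 274.9 kΩ.
Fractional drop under load = R_th/(R_th + R_L) = 274.9 / (274.9 + 5550) = 0.04719.
So the output falls by 4.72 %.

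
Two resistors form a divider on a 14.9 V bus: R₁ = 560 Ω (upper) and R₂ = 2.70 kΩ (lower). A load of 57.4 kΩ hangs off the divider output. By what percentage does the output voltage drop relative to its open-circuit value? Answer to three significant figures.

The divider's output (Thévenin) resistance is R₁‖R₂ = 463.8 Ω.
Fractional drop under load = R_th/(R_th + R_L) = 463.8 / (463.8 + 57400) = 0.008015.
So the output falls by 0.802 %.

0.802 %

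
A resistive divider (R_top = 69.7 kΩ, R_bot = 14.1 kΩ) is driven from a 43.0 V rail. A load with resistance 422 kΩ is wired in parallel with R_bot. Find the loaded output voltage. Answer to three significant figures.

V_out ≈ 7.04 V

The load sits in parallel with R_bot: R_bot‖R_L = (14.1 × 422) / (14.1 + 422) = 13.64 kΩ.
V_out = 43.0 × 13.64 / (69.7 + 13.64) = 43.0 × 13.64/83.34 = 7.04 V.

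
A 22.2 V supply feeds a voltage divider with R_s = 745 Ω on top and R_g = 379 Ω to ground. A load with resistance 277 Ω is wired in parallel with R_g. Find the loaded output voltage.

V_out ≈ 3.93 V

The load sits in parallel with R_g: R_g‖R_L = (379 × 277) / (379 + 277) = 160.0 Ω.
V_out = 22.2 × 160.0 / (745 + 160.0) = 22.2 × 160.0/905.0 = 3.93 V.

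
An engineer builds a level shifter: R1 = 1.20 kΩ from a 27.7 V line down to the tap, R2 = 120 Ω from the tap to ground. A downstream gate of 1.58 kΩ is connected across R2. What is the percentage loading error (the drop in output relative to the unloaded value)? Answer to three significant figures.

The divider's output (Thévenin) resistance is R1‖R2 = 109.1 Ω.
Fractional drop under load = R_th/(R_th + R_L) = 109.1 / (109.1 + 1580) = 0.06459.
So the output falls by 6.46 %.

6.46 %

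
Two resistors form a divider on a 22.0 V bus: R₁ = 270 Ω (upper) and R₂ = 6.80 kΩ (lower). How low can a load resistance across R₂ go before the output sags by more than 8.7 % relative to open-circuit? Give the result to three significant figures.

R_L(min) ≈ 2.73 kΩ

Output resistance R_th = R₁‖R₂ = (270 × 6800)/7070 = 259.7 Ω.
The fractional drop is R_th/(R_th + R_L); requiring this ≤ 0.0870 gives R_L ≥ R_th(1/0.0870 − 1) = 259.7 × 10.49 = 2.73 kΩ.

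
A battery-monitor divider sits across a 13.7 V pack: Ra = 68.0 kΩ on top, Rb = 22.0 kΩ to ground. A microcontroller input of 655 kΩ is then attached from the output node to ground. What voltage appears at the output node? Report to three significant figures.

V_out ≈ 3.27 V

The load sits in parallel with Rb: Rb‖R_L = (22.0 × 655) / (22.0 + 655) = 21.29 kΩ.
V_out = 13.7 × 21.29 / (68.0 + 21.29) = 13.7 × 21.29/89.29 = 3.27 V.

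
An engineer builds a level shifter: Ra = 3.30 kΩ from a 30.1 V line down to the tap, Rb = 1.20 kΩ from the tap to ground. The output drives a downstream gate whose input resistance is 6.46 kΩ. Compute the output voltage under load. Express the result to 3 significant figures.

The load sits in parallel with Rb: Rb‖R_L = (1.20 × 6.46) / (1.20 + 6.46) = 1.012 kΩ.
V_out = 30.1 × 1.012 / (3.30 + 1.012) = 30.1 × 1.012/4.312 = 7.06 V.

V_out ≈ 7.06 V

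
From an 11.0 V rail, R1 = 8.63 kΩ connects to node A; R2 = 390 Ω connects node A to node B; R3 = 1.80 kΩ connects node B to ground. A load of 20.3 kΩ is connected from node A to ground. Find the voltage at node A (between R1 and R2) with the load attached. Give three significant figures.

Below node A the series string R2+R3 = 2190 Ω sits in parallel with the 20300 Ω load: 1977 Ω.
V_A = 11.0 × 1977/(8630 + 1977) = 2.05 V.

V ≈ 2.05 V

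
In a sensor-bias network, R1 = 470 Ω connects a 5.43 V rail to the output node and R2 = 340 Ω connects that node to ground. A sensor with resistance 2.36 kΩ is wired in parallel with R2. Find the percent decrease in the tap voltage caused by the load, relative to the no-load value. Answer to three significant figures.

The divider's output (Thévenin) resistance is R1‖R2 = 197.3 Ω.
Fractional drop under load = R_th/(R_th + R_L) = 197.3 / (197.3 + 2360) = 0.07715.
So the output falls by 7.71 %.

7.71 %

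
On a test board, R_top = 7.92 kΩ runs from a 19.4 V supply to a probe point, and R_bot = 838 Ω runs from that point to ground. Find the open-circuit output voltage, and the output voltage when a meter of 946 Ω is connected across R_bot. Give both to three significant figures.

Unloaded: 1.86 V; loaded: 1.03 V

Open-circuit: V = 19.4 × 838/(7920 + 838) = 1.86 V.
With the load, R_bot becomes R_bot‖R_L = 444.4 Ω, so V = 19.4 × 444.4/8364 = 1.03 V.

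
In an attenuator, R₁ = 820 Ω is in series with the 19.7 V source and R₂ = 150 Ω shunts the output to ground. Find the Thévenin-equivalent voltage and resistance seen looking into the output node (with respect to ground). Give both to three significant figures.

V_th = 3.05 V, R_th = 127 Ω

V_th is the open-circuit tap voltage: 19.7 × 150/(820 + 150) = 3.05 V.
With the supply zeroed, R₁ and R₂ appear in parallel from the tap: R_th = R₁‖R₂ = (820 × 150)/970.0 = 127 Ω.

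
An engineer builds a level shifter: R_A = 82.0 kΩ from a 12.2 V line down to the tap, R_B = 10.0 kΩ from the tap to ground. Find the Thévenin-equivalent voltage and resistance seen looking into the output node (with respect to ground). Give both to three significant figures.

V_th is the open-circuit tap voltage: 12.2 × 10.0/(82.0 + 10.0) = 1.33 V.
With the supply zeroed, R_A and R_B appear in parallel from the tap: R_th = R_A‖R_B = (82.0 × 10.0)/92.00 = 8.91 kΩ.

V_th = 1.33 V, R_th = 8.91 kΩ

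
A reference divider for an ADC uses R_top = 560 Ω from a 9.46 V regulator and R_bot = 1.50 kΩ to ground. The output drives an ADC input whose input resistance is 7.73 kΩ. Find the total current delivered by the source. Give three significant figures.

I ≈ 5.21 mA

R_bot‖R_L = 1256 Ω, so the source sees R_top + R_bot‖R_L = 1816 Ω.
I = 9.46 V / 1816 Ω = 5.21 mA.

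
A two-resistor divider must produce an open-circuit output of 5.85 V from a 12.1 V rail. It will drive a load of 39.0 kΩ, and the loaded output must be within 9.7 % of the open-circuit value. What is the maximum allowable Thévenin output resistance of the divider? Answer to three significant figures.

Loading drop = R_th/(R_th + R_L) ≤ 0.0970, so R_th ≤ R_L · ε/(1−ε) = 39.0 kΩ × 0.0970/0.9030 = 4.19 kΩ.
(Any R1, R2 with R2/(R1+R2) = 0.483 and R1‖R2 ≤ 4.19 kΩ will meet the spec.)

R_th ≤ 4.19 kΩ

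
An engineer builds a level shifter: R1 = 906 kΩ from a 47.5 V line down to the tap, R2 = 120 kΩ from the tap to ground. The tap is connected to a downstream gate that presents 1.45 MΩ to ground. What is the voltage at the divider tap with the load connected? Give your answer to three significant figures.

The load sits in parallel with R2: R2‖R_L = (120 × 1450) / (120 + 1450) = 110.8 kΩ.
V_out = 47.5 × 110.8 / (906 + 110.8) = 47.5 × 110.8/1017 = 5.18 V.

V_out ≈ 5.18 V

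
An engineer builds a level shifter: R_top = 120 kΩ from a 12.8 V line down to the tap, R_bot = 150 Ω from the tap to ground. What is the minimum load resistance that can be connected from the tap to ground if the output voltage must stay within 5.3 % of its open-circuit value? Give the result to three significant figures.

R_L(min) ≈ 2.68 kΩ

Output resistance R_th = R_top‖R_bot = (120000 × 150)/120200 = 149.8 Ω.
The fractional drop is R_th/(R_th + R_L); requiring this ≤ 0.0530 gives R_L ≥ R_th(1/0.0530 − 1) = 149.8 × 17.87 = 2.68 kΩ.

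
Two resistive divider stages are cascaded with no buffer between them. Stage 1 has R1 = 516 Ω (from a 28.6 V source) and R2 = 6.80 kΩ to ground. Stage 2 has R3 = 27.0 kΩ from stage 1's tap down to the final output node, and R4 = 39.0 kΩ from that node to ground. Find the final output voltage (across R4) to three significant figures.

Stage 2 presents R3+R4 = 66000 Ω as a load on stage 1's tap.
Stage 1's lower leg becomes R2‖(R3+R4) = 6165 Ω, so V_mid = 28.6 × 6165/6681 = 26.39 V.
Stage 2 is itself unloaded: V_out = V_mid × R4/(R3+R4) = 26.39 × 39000/66000 = 15.6 V.

V_out ≈ 15.6 V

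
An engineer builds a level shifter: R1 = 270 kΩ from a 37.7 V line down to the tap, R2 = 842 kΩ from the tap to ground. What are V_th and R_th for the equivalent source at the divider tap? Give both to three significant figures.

V_th = 28.5 V, R_th = 204 kΩ

V_th is the open-circuit tap voltage: 37.7 × 842/(270 + 842) = 28.5 V.
With the supply zeroed, R1 and R2 appear in parallel from the tap: R_th = R1‖R2 = (270 × 842)/1112 = 204 kΩ.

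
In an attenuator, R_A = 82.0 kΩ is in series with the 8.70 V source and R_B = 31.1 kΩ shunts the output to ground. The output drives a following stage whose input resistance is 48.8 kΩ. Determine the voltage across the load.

V_out ≈ 1.64 V

The load sits in parallel with R_B: R_B‖R_L = (31.1 × 48.8) / (31.1 + 48.8) = 18.99 kΩ.
V_out = 8.70 × 18.99 / (82.0 + 18.99) = 8.70 × 18.99/101.0 = 1.64 V.
(Unloaded it would have been 2.39 V.)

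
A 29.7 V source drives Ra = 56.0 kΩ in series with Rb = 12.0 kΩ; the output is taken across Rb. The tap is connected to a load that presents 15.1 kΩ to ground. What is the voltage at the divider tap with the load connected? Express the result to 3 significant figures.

The load sits in parallel with Rb: Rb‖R_L = (12.0 × 15.1) / (12.0 + 15.1) = 6.686 kΩ.
V_out = 29.7 × 6.686 / (56.0 + 6.686) = 29.7 × 6.686/62.69 = 3.17 V.

V_out ≈ 3.17 V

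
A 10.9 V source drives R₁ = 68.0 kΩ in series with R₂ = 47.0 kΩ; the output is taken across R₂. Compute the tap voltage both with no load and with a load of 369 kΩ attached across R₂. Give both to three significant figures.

Unloaded: 4.45 V; loaded: 4.14 V

Open-circuit: V = 10.9 × 47.0/(68.0 + 47.0) = 4.45 V.
With the load, R₂ becomes R₂‖R_L = 41.69 kΩ, so V = 10.9 × 41.69/109.7 = 4.14 V.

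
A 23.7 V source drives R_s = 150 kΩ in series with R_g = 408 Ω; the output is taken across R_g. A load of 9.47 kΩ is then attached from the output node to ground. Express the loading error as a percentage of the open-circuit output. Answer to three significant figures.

The divider's output (Thévenin) resistance is R_s‖R_g = 406.9 Ω.
Fractional drop under load = R_th/(R_th + R_L) = 406.9 / (406.9 + 9470) = 0.04120.
So the output falls by 4.12 %.

4.12 %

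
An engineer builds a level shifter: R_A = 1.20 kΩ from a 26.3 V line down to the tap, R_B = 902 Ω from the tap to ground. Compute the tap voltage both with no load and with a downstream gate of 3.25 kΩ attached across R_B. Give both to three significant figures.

Unloaded: 11.3 V; loaded: 9.74 V

Open-circuit: V = 26.3 × 902/(1200 + 902) = 11.3 V.
With the load, R_B becomes R_B‖R_L = 706.0 Ω, so V = 26.3 × 706.0/1906 = 9.74 V.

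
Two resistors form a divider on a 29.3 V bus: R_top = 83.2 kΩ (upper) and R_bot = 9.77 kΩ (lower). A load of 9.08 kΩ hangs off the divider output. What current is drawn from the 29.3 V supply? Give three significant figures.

I ≈ 0.333 mA

R_bot‖R_L = 4.706 kΩ, so the source sees R_top + R_bot‖R_L = 87.91 kΩ.
I = 29.3 V / 87.91 kΩ = 0.333 mA.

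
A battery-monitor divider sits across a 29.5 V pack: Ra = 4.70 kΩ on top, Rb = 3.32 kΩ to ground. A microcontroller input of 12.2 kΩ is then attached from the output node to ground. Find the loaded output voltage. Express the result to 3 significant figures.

V_out ≈ 10.5 V

The load sits in parallel with Rb: Rb‖R_L = (3.32 × 12.2) / (3.32 + 12.2) = 2.610 kΩ.
V_out = 29.5 × 2.610 / (4.70 + 2.610) = 29.5 × 2.610/7.310 = 10.5 V.
(Unloaded it would have been 12.2 V.)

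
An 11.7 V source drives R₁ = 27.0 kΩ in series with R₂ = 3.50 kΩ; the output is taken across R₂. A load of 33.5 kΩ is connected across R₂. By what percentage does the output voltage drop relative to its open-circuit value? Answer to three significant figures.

Unloaded V = 11.7 × 3.50/30.50 = 1.3426 V.
Loaded: R₂‖R_L = 3.169 kΩ, giving V = 11.7 × 3.169/30.17 = 1.2290 V.
Drop = (1.3426 − 1.2290) / 1.3426 = 8.47 %.

8.47 %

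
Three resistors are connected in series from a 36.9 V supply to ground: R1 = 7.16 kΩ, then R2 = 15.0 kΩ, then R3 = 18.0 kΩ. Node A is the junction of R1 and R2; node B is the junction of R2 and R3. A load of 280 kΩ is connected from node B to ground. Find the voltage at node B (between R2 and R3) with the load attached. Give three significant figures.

At node B, R3 is in parallel with the load: R3‖R_L = 16.91 kΩ.
Below node A the resistance is R2 + (R3‖R_L) = 31.91 kΩ, so V_A = 36.9 × 31.91/39.07 = 30.14 V.
Then V_B = V_A × (R3‖R_L)/(R2 + R3‖R_L) = 30.14 × 16.91/31.91 = 16.0 V.

V ≈ 16.0 V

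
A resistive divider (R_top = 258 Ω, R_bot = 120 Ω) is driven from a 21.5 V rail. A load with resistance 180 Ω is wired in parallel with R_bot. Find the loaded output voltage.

The load sits in parallel with R_bot: R_bot‖R_L = (120 × 180) / (120 + 180) = 72.00 Ω.
V_out = 21.5 × 72.00 / (258 + 72.00) = 21.5 × 72.00/330.0 = 4.69 V.

V_out ≈ 4.69 V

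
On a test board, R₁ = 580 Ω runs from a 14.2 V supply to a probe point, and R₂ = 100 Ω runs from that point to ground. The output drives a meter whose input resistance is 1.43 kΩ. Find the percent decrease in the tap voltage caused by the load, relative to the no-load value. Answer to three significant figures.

The divider's output (Thévenin) resistance is R₁‖R₂ = 85.29 Ω.
Fractional drop under load = R_th/(R_th + R_L) = 85.29 / (85.29 + 1430) = 0.05629.
So the output falls by 5.63 %.

5.63 %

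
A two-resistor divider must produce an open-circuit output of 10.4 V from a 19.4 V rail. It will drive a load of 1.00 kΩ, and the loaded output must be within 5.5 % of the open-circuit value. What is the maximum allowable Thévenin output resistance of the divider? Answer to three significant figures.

R_th ≤ 58.2 Ω

Loading drop = R_th/(R_th + R_L) ≤ 0.0550, so R_th ≤ R_L · ε/(1−ε) = 1.00 kΩ × 0.0550/0.9450 = 58.2 Ω.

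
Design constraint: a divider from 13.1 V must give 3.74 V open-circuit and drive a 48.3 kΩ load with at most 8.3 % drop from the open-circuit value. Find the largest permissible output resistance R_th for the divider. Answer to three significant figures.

R_th ≤ 4.37 kΩ

Loading drop = R_th/(R_th + R_L) ≤ 0.0830, so R_th ≤ R_L · ε/(1−ε) = 48.3 kΩ × 0.0830/0.9170 = 4.37 kΩ.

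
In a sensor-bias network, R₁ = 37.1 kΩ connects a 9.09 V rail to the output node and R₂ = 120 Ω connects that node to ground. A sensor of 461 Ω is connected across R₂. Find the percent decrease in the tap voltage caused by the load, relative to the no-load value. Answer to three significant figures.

20.6 %

Unloaded V = 9.09 × 120/37220 = 0.02931 V.
Loaded: R₂‖R_L = 95.22 Ω, giving V = 9.09 × 95.22/37200 = 0.02327 V.
Drop = (0.02931 − 0.02327) / 0.02931 = 20.6 %.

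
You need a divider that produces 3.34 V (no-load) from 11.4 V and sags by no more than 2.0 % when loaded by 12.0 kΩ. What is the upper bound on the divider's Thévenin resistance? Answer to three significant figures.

R_th ≤ 245 Ω

Loading drop = R_th/(R_th + R_L) ≤ 0.0200, so R_th ≤ R_L · ε/(1−ε) = 12.0 kΩ × 0.0200/0.9800 = 245 Ω.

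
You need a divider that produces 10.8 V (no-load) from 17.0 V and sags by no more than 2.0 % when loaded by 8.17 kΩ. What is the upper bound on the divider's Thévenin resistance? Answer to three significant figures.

Loading drop = R_th/(R_th + R_L) ≤ 0.0200, so R_th ≤ R_L · ε/(1−ε) = 8.17 kΩ × 0.0200/0.9800 = 167 Ω.
(Any R1, R2 with R2/(R1+R2) = 0.635 and R1‖R2 ≤ 167 Ω will meet the spec.)

R_th ≤ 167 Ω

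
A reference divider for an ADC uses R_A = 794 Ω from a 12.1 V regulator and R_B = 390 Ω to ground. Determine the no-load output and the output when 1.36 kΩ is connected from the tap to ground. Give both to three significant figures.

Unloaded: 3.99 V; loaded: 3.34 V

Open-circuit: V = 12.1 × 390/(794 + 390) = 3.99 V.
With the load, R_B becomes R_B‖R_L = 303.1 Ω, so V = 12.1 × 303.1/1097 = 3.34 V.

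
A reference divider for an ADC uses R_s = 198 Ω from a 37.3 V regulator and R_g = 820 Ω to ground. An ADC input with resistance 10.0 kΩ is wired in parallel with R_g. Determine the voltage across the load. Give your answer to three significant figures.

V_out ≈ 29.6 V

The load sits in parallel with R_g: R_g‖R_L = (820 × 10000) / (820 + 10000) = 757.9 Ω.
V_out = 37.3 × 757.9 / (198 + 757.9) = 37.3 × 757.9/955.9 = 29.6 V.
(Unloaded it would have been 30.0 V.)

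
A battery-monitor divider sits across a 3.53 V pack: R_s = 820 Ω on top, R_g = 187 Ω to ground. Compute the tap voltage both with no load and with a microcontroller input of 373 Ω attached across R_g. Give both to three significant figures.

Unloaded: 0.656 V; loaded: 0.465 V

Open-circuit: V = 3.53 × 187/(820 + 187) = 0.656 V.
With the load, R_g becomes R_g‖R_L = 124.6 Ω, so V = 3.53 × 124.6/944.6 = 0.465 V.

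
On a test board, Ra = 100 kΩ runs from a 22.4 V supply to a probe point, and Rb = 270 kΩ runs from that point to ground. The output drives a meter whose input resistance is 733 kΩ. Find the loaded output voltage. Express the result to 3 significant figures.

The load sits in parallel with Rb: Rb‖R_L = (270 × 733) / (270 + 733) = 197.3 kΩ.
V_out = 22.4 × 197.3 / (100 + 197.3) = 22.4 × 197.3/297.3 = 14.9 V.
(Unloaded it would have been 16.3 V.)

V_out ≈ 14.9 V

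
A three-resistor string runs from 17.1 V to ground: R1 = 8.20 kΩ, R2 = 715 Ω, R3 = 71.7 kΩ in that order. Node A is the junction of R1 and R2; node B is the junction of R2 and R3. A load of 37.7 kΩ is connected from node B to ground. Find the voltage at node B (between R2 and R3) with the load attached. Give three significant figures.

V ≈ 12.6 V

At node B, R3 is in parallel with the load: R3‖R_L = 24710 Ω.
Below node A the resistance is R2 + (R3‖R_L) = 25420 Ω, so V_A = 17.1 × 25420/33620 = 12.93 V.
Then V_B = V_A × (R3‖R_L)/(R2 + R3‖R_L) = 12.93 × 24710/25420 = 12.6 V.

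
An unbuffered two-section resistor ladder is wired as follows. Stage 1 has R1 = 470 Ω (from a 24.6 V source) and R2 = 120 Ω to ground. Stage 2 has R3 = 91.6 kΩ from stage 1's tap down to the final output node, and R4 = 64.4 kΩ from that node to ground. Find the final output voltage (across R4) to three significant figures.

V_out ≈ 2.06 V

Stage 2 presents R3+R4 = 156000 Ω as a load on stage 1's tap.
Stage 1's lower leg becomes R2‖(R3+R4) = 119.9 Ω, so V_mid = 24.6 × 119.9/589.9 = 5.000 V.
Stage 2 is itself unloaded: V_out = V_mid × R4/(R3+R4) = 5.000 × 64400/156000 = 2.06 V.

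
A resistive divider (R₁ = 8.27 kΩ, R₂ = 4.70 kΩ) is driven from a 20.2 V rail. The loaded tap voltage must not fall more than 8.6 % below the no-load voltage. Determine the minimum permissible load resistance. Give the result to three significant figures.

R_L(min) ≈ 31.9 kΩ

Output resistance R_th = R₁‖R₂ = (8.27 × 4.70)/12.97 = 2.997 kΩ.
The fractional drop is R_th/(R_th + R_L); requiring this ≤ 0.0860 gives R_L ≥ R_th(1/0.0860 − 1) = 2.997 × 10.63 = 31.9 kΩ.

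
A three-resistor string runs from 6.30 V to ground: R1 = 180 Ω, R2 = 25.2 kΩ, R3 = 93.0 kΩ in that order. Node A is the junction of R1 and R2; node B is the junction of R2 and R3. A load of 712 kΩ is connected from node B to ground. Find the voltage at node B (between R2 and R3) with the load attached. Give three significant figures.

At node B, R3 is in parallel with the load: R3‖R_L = 82260 Ω.
Below node A the resistance is R2 + (R3‖R_L) = 107500 Ω, so V_A = 6.30 × 107500/107600 = 6.289 V.
Then V_B = V_A × (R3‖R_L)/(R2 + R3‖R_L) = 6.289 × 82260/107500 = 4.81 V.

V ≈ 4.81 V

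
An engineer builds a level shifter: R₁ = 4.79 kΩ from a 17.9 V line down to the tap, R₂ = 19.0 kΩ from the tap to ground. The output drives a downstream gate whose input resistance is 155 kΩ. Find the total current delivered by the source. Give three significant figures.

I ≈ 0.824 mA

R₂‖R_L = 16.93 kΩ, so the source sees R₁ + R₂‖R_L = 21.72 kΩ.
I = 17.9 V / 21.72 kΩ = 0.824 mA.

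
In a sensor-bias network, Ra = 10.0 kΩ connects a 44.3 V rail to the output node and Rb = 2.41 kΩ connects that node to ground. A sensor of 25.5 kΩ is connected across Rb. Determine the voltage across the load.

The load sits in parallel with Rb: Rb‖R_L = (2.41 × 25.5) / (2.41 + 25.5) = 2.202 kΩ.
V_out = 44.3 × 2.202 / (10.0 + 2.202) = 44.3 × 2.202/12.20 = 7.99 V.

V_out ≈ 7.99 V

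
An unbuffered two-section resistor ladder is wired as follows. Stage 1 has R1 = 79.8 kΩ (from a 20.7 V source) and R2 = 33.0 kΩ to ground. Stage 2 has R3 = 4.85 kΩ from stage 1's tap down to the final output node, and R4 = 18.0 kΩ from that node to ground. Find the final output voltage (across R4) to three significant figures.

Stage 2 presents R3+R4 = 22.85 kΩ as a load on stage 1's tap.
Stage 1's lower leg becomes R2‖(R3+R4) = 13.50 kΩ, so V_mid = 20.7 × 13.50/93.30 = 2.995 V.
Stage 2 is itself unloaded: V_out = V_mid × R4/(R3+R4) = 2.995 × 18.0/22.85 = 2.36 V.

V_out ≈ 2.36 V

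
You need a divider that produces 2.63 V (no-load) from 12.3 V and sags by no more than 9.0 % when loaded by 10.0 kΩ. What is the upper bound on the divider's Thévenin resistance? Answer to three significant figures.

Loading drop = R_th/(R_th + R_L) ≤ 0.0900, so R_th ≤ R_L · ε/(1−ε) = 10.0 kΩ × 0.0900/0.9100 = 989 Ω.
(Any R1, R2 with R2/(R1+R2) = 0.214 and R1‖R2 ≤ 989 Ω will meet the spec.)

R_th ≤ 989 Ω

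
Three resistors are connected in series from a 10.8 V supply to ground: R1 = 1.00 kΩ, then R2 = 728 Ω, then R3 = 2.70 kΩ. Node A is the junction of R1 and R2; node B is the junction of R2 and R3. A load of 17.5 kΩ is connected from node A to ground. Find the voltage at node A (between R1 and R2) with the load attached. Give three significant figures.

Below node A the series string R2+R3 = 3428 Ω sits in parallel with the 17500 Ω load: 2866 Ω.
V_A = 10.8 × 2866/(1000 + 2866) = 8.01 V.

V ≈ 8.01 V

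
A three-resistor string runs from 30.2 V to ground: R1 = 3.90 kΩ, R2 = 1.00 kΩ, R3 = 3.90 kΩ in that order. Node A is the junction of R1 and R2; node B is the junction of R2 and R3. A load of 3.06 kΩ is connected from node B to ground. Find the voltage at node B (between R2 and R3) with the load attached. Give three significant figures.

V ≈ 7.83 V

At node B, R3 is in parallel with the load: R3‖R_L = 1.715 kΩ.
Below node A the resistance is R2 + (R3‖R_L) = 2.715 kΩ, so V_A = 30.2 × 2.715/6.615 = 12.39 V.
Then V_B = V_A × (R3‖R_L)/(R2 + R3‖R_L) = 12.39 × 1.715/2.715 = 7.83 V.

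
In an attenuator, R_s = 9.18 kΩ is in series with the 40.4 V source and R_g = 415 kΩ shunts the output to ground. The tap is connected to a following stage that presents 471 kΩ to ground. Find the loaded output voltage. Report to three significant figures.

The load sits in parallel with R_g: R_g‖R_L = (415 × 471) / (415 + 471) = 220.6 kΩ.
V_out = 40.4 × 220.6 / (9.18 + 220.6) = 40.4 × 220.6/229.8 = 38.8 V.

V_out ≈ 38.8 V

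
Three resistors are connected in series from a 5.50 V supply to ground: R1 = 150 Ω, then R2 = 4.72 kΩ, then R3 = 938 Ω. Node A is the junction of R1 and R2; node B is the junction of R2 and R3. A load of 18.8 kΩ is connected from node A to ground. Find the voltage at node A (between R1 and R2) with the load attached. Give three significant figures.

V ≈ 5.32 V

Below node A the series string R2+R3 = 5658 Ω sits in parallel with the 18800 Ω load: 4349 Ω.
V_A = 5.50 × 4349/(150 + 4349) = 5.32 V.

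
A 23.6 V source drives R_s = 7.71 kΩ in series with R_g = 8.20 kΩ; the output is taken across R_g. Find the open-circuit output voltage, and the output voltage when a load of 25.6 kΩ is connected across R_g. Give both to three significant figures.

Open-circuit: V = 23.6 × 8.20/(7.71 + 8.20) = 12.2 V.
With the load, R_g becomes R_g‖R_L = 6.211 kΩ, so V = 23.6 × 6.211/13.92 = 10.5 V.

Unloaded: 12.2 V; loaded: 10.5 V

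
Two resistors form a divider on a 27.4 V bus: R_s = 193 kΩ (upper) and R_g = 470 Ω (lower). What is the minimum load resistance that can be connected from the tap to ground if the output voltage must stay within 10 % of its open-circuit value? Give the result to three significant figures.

Output resistance R_th = R_s‖R_g = (193000 × 470)/193500 = 468.9 Ω.
The fractional drop is R_th/(R_th + R_L); requiring this ≤ 0.100 gives R_L ≥ R_th(1/0.100 − 1) = 468.9 × 9.000 = 4.22 kΩ.

R_L(min) ≈ 4.22 kΩ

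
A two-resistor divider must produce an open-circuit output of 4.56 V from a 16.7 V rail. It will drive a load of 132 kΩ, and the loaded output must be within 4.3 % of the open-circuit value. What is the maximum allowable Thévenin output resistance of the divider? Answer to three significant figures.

Loading drop = R_th/(R_th + R_L) ≤ 0.0430, so R_th ≤ R_L · ε/(1−ε) = 132 kΩ × 0.0430/0.9570 = 5.93 kΩ.

R_th ≤ 5.93 kΩ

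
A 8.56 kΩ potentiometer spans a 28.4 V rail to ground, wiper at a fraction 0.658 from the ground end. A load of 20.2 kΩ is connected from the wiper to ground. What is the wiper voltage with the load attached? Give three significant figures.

V ≈ 17.1 V

The wiper splits the pot into (1−α)R = 2.928 kΩ above and αR = 5.632 kΩ below.
Lower section ‖ load = 4.404 kΩ.
V_wiper = 28.4 × 4.404/(2.928 + 4.404) = 17.1 V.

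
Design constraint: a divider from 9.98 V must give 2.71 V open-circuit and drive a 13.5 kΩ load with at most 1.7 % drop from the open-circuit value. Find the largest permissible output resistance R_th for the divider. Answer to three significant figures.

Loading drop = R_th/(R_th + R_L) ≤ 0.0170, so R_th ≤ R_L · ε/(1−ε) = 13.5 kΩ × 0.0170/0.9830 = 233 Ω.

R_th ≤ 233 Ω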